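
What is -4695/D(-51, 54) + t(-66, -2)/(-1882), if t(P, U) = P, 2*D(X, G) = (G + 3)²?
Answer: -2909591/1019103 ≈ -2.8550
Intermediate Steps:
D(X, G) = (3 + G)²/2 (D(X, G) = (G + 3)²/2 = (3 + G)²/2)
-4695/D(-51, 54) + t(-66, -2)/(-1882) = -4695*2/(3 + 54)² - 66/(-1882) = -4695/((½)*57²) - 66*(-1/1882) = -4695/((½)*3249) + 33/941 = -4695/3249/2 + 33/941 = -4695*2/3249 + 33/941 = -3130/1083 + 33/941 = -2909591/1019103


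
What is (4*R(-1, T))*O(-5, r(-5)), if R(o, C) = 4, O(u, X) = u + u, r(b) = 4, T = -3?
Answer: -160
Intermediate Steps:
O(u, X) = 2*u
(4*R(-1, T))*O(-5, r(-5)) = (4*4)*(2*(-5)) = 16*(-10) = -160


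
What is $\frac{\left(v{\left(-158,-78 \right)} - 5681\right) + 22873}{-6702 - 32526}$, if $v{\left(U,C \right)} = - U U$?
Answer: $\frac{1943}{9807} \approx 0.19812$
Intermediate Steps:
$v{\left(U,C \right)} = - U^{2}$
$\frac{\left(v{\left(-158,-78 \right)} - 5681\right) + 22873}{-6702 - 32526} = \frac{\left(- \left(-158\right)^{2} - 5681\right) + 22873}{-6702 - 32526} = \frac{\left(\left(-1\right) 24964 - 5681\right) + 22873}{-39228} = \left(\left(-24964 - 5681\right) + 22873\right) \left(- \frac{1}{39228}\right) = \left(-30645 + 22873\right) \left(- \frac{1}{39228}\right) = \left(-7772\right) \left(- \frac{1}{39228}\right) = \frac{1943}{9807}$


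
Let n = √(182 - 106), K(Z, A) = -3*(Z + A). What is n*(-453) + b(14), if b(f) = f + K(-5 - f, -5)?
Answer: 86 - 906*√19 ≈ -3863.2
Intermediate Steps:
K(Z, A) = -3*A - 3*Z (K(Z, A) = -3*(A + Z) = -3*A - 3*Z)
b(f) = 30 + 4*f (b(f) = f + (-3*(-5) - 3*(-5 - f)) = f + (15 + (15 + 3*f)) = f + (30 + 3*f) = 30 + 4*f)
n = 2*√19 (n = √76 = 2*√19 ≈ 8.7178)
n*(-453) + b(14) = (2*√19)*(-453) + (30 + 4*14) = -906*√19 + (30 + 56) = -906*√19 + 86 = 86 - 906*√19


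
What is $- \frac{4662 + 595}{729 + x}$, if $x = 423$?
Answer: $- \frac{5257}{1152} \approx -4.5634$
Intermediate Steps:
$- \frac{4662 + 595}{729 + x} = - \frac{4662 + 595}{729 + 423} = - \frac{5257}{1152}$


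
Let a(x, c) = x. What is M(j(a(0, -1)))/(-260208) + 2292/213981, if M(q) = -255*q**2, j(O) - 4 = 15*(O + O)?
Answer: 10204439/386663667 ≈ 0.026391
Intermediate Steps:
j(O) = 4 + 30*O (j(O) = 4 + 15*(O + O) = 4 + 15*(2*O) = 4 + 30*O)
M(j(a(0, -1)))/(-260208) + 2292/213981 = -255*(4 + 30*0)**2/(-260208) + 2292/213981 = -255*(4 + 0)**2*(-1/260208) + 2292*(1/213981) = -255*4**2*(-1/260208) + 764/71327 = -255*16*(-1/260208) + 764/71327 = -4080*(-1/260208) + 764/71327 = 85/5421 + 764/71327 = 10204439/386663667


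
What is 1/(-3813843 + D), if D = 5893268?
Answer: 1/2079425 ≈ 4.8090e-7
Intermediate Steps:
1/(-3813843 + D) = 1/(-3813843 + 5893268) = 1/2079425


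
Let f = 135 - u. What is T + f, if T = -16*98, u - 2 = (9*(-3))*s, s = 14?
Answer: -1057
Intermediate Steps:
u = -376 (u = 2 + (9*(-3))*14 = 2 - 27*14 = 2 - 378 = -376)
f = 511 (f = 135 - 1*(-376) = 135 + 376 = 511)
T = -1568
T + f = -1568 + 511 = -1057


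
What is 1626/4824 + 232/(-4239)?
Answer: 320747/1136052 ≈ 0.28233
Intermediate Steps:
1626/4824 + 232/(-4239) = 1626*(1/4824) + 232*(-1/4239) = 271/804 - 232/4239 = 320747/1136052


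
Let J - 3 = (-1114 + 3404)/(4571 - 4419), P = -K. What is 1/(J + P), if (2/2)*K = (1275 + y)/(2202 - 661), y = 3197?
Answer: 117116/1775921 ≈ 0.065947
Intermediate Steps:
K = 4472/1541 (K = (1275 + 3197)/(2202 - 661) = 4472/1541 ≈ 2.9020)
P = -4472/1541 (P = -1*4472/1541 = -4472/1541 ≈ -2.9020)
J = 1373/76 (J = 3 + (-1114 + 3404)/(4571 - 4419) = 3 + 2290/152 = 3 + 2290*(1/152) = 3 + 1145/76 = 1373/76 ≈ 18.066)
1/(J + P) = 1/(1373/76 - 4472/1541) = 1/(1775921/117116) = 117116/1775921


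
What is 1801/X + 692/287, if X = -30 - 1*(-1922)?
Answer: 1826151/543004 ≈ 3.3631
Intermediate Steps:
X = 1892 (X = -30 + 1922 = 1892)
1801/X + 692/287 = 1801/1892 + 692/287 = 1826151/543004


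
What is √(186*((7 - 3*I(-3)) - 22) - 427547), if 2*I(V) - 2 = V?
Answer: I*√430058 ≈ 655.79*I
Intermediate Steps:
I(V) = 1 + V/2
√(186*((7 - 3*I(-3)) - 22) - 427547) = √(186*((7 - 3*(1 + (½)*(-3))) - 22) - 427547) = √(186*((7 - 3*(1 - 3/2)) - 22) - 427547) = √(186*((7 - 3*(-½)) - 22) - 427547) = √(186*((7 + 3/2) - 22) - 427547) = √(186*(17/2 - 22) - 427547) = √(186*(-27/2) - 427547) = √(-2511 - 427547) = √(-430058) = I*√430058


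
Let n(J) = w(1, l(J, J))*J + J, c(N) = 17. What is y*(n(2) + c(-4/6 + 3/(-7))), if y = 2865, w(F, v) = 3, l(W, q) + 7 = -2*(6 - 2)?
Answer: 71625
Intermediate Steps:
l(W, q) = -15 (l(W, q) = -7 - 2*(6 - 2) = -7 - 2*4 = -7 - 8 = -15)
n(J) = 4*J (n(J) = 3*J + J = 4*J)
y*(n(2) + c(-4/6 + 3/(-7))) = 2865*(4*2 + 17) = 2865*(8 + 17) = 2865*25 = 71625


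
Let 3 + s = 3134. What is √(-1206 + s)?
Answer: 5*√77 ≈ 43.875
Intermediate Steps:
s = 3131 (s = -3 + 3134 = 3131)
√(-1206 + s) = √(-1206 + 3131) = √1925 = 5*√77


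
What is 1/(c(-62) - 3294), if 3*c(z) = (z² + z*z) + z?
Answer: -1/752 ≈ -0.0013298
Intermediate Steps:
c(z) = z/3 + 2*z²/3 (c(z) = ((z² + z*z) + z)/3 = ((z² + z²) + z)/3 = (2*z² + z)/3 = (z + 2*z²)/3 = z/3 + 2*z²/3)
1/(c(-62) - 3294) = 1/((⅓)*(-62)*(1 + 2*(-62)) - 3294) = 1/((⅓)*(-62)*(1 - 124) - 3294) = 1/((⅓)*(-62)*(-123) - 3294) = 1/(2542 - 3294) = 1/(-752) = -1/752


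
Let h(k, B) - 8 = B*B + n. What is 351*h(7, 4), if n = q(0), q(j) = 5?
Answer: 10179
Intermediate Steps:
n = 5
h(k, B) = 13 + B² (h(k, B) = 8 + (B*B + 5) = 8 + (B² + 5) = 8 + (5 + B²) = 13 + B²)
351*h(7, 4) = 351*(13 + 4²) = 351*(13 + 16) = 351*29 = 10179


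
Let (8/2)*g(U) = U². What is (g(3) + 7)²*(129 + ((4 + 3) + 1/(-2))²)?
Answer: 937765/64 ≈ 14653.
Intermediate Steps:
g(U) = U²/4
(g(3) + 7)²*(129 + ((4 + 3) + 1/(-2))²) = ((¼)*3² + 7)²*(129 + ((4 + 3) + 1/(-2))²) = ((¼)*9 + 7)²*(129 + (7 - ½)²) = (9/4 + 7)²*(129 + (13/2)²) = (37/4)²*(129 + 169/4) = (1369/16)*(685/4) = 937765/64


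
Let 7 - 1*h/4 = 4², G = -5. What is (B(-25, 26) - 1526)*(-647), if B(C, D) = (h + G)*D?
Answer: 1677024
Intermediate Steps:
h = -36 (h = 28 - 4*4² = 28 - 4*16 = 28 - 64 = -36)
B(C, D) = -41*D (B(C, D) = (-36 - 5)*D = -41*D)
(B(-25, 26) - 1526)*(-647) = (-41*26 - 1526)*(-647) = (-1066 - 1526)*(-647) = -2592*(-647) = 1677024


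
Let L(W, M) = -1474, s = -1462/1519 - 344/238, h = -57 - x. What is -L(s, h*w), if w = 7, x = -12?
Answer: 1474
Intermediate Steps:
h = -45 (h = -57 - 1*(-12) = -57 + 12 = -45)
s = -62178/25823 (s = -1462*1/1519 - 344*1/238 = -1462/1519 - 172/119 = -62178/25823 ≈ -2.4079)
-L(s, h*w) = -1*(-1474) = 1474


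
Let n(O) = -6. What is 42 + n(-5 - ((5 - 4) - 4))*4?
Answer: 18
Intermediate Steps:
42 + n(-5 - ((5 - 4) - 4))*4 = 42 - 6*4 = 42 - 24 = 18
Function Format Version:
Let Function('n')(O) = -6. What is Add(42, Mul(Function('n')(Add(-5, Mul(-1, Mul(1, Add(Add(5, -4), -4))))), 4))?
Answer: 18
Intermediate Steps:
Add(42, Mul(Function('n')(Add(-5, Mul(-1, Mul(1, Add(Add(5, -4), -4))))), 4)) = Add(42, Mul(-6, 4)) = Add(42, -24) = 18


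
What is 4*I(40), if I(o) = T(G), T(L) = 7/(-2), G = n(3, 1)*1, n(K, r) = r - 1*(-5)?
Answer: -14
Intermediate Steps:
n(K, r) = 5 + r (n(K, r) = r + 5 = 5 + r)
G = 6 (G = (5 + 1)*1 = 6*1 = 6)
T(L) = -7/2 (T(L) = 7*(-1/2) = -7/2)
I(o) = -7/2
4*I(40) = 4*(-7/2) = -14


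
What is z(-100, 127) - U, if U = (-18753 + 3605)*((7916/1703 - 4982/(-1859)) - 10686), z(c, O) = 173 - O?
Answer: -39393366564738/243529 ≈ -1.6176e+8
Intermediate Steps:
U = 39393377767072/243529 (U = -15148*((7916*(1/1703) - 4982*(-1/1859)) - 10686) = -15148*((7916/1703 + 4982/1859) - 10686) = -15148*(1784630/243529 - 10686) = -15148*(-2600566264/243529) = 39393377767072/243529 ≈ 1.6176e+8)
z(-100, 127) - U = (173 - 1*127) - 1*39393377767072/243529 = (173 - 127) - 39393377767072/243529 = 46 - 39393377767072/243529 = -39393366564738/243529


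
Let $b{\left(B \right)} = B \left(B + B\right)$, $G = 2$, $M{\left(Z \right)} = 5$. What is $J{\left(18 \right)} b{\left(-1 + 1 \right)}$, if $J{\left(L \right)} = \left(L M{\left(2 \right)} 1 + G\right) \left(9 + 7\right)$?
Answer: $0$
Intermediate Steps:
$J{\left(L \right)} = 32 + 80 L$ ($J{\left(L \right)} = \left(L 5 \cdot 1 + 2\right) \left(9 + 7\right) = \left(5 L 1 + 2\right) 16 = \left(5 L + 2\right) 16 = \left(2 + 5 L\right) 16 = 32 + 80 L$)
$b{\left(B \right)} = 2 B^{2}$ ($b{\left(B \right)} = B 2 B = 2 B^{2}$)
$J{\left(18 \right)} b{\left(-1 + 1 \right)} = \left(32 + 80 \cdot 18\right) 2 \left(-1 + 1\right)^{2} = \left(32 + 1440\right) 2 \cdot 0^{2} = 1472 \cdot 2 \cdot 0 = 1472 \cdot 0 = 0$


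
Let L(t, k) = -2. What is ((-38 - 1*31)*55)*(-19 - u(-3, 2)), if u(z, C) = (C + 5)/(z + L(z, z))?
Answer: 66792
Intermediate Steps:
u(z, C) = (5 + C)/(-2 + z) (u(z, C) = (C + 5)/(z - 2) = (5 + C)/(-2 + z))
((-38 - 1*31)*55)*(-19 - u(-3, 2)) = ((-38 - 1*31)*55)*(-19 - (5 + 2)/(-2 - 3)) = ((-38 - 31)*55)*(-19 - 7/(-5)) = (-69*55)*(-19 - (-1)*7/5) = -3795*(-19 - 1*(-7/5)) = -3795*(-19 + 7/5) = -3795*(-88/5) = 66792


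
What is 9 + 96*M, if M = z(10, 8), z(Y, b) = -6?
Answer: -567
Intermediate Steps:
M = -6
9 + 96*M = 9 + 96*(-6) = 9 - 576 = -567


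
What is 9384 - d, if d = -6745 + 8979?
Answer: 7150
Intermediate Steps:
d = 2234
9384 - d = 9384 - 1*2234 = 9384 - 2234 = 7150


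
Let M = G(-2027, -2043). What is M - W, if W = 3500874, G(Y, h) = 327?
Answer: -3500547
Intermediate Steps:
M = 327
M - W = 327 - 1*3500874 = 327 - 3500874 = -3500547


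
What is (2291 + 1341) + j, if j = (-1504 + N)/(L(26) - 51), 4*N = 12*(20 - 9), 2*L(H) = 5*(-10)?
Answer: 277503/76 ≈ 3651.4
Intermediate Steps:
L(H) = -25 (L(H) = (5*(-10))/2 = (½)*(-50) = -25)
N = 33 (N = (12*(20 - 9))/4 = (12*11)/4 = (¼)*132 = 33)
j = 1471/76 (j = (-1504 + 33)/(-25 - 51) = -1471/(-76) = -1471*(-1/76) = 1471/76 ≈ 19.355)
(2291 + 1341) + j = (2291 + 1341) + 1471/76 = 3632 + 1471/76 = 277503/76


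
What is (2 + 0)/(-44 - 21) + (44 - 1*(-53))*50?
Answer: 315248/65 ≈ 4850.0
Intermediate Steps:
(2 + 0)/(-44 - 21) + (44 - 1*(-53))*50 = 2/(-65) + (44 + 53)*50 = 2*(-1/65) + 97*50 = -2/65 + 4850 = 315248/65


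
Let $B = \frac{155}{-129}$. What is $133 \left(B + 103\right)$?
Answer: $\frac{1746556}{129} \approx 13539.0$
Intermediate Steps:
$B = - \frac{155}{129}$ ($B = 155 \left(- \frac{1}{129}\right) = - \frac{155}{129} \approx -1.2015$)
$133 \left(B + 103\right) = 133 \left(- \frac{155}{129} + 103\right) = 133 \cdot \frac{13132}{129} = \frac{1746556}{129}$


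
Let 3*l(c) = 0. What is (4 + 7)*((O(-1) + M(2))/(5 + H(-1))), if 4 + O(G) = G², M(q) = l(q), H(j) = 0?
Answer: -33/5 ≈ -6.6000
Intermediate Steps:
l(c) = 0 (l(c) = (⅓)*0 = 0)
M(q) = 0
O(G) = -4 + G²
(4 + 7)*((O(-1) + M(2))/(5 + H(-1))) = (4 + 7)*(((-4 + (-1)²) + 0)/(5 + 0)) = 11*(((-4 + 1) + 0)/5) = 11*((-3 + 0)*(⅕)) = 11*(-3*⅕) = 11*(-⅗) = -33/5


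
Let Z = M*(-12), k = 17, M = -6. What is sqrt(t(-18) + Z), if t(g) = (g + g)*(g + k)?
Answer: 6*sqrt(3) ≈ 10.392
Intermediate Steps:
Z = 72 (Z = -6*(-12) = 72)
t(g) = 2*g*(17 + g) (t(g) = (g + g)*(g + 17) = (2*g)*(17 + g) = 2*g*(17 + g))
sqrt(t(-18) + Z) = sqrt(2*(-18)*(17 - 18) + 72) = sqrt(2*(-18)*(-1) + 72) = sqrt(36 + 72) = sqrt(108) = 6*sqrt(3)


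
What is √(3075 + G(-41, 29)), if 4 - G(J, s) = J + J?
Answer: √3161 ≈ 56.223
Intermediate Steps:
G(J, s) = 4 - 2*J (G(J, s) = 4 - (J + J) = 4 - 2*J)
√(3075 + G(-41, 29)) = √(3075 + (4 - 2*(-41))) = √(3075 + (4 + 82)) = √(3075 + 86) = √3161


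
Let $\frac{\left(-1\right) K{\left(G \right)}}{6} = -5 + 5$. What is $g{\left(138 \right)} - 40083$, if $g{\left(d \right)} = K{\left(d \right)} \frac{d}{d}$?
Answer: $-40083$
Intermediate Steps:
$K{\left(G \right)} = 0$ ($K{\left(G \right)} = - 6 \left(-5 + 5\right) = \left(-6\right) 0 = 0$)
$g{\left(d \right)} = 0$ ($g{\left(d \right)} = 0 \frac{d}{d} = 0 \cdot 1 = 0$)
$g{\left(138 \right)} - 40083 = 0 - 40083 = -40083$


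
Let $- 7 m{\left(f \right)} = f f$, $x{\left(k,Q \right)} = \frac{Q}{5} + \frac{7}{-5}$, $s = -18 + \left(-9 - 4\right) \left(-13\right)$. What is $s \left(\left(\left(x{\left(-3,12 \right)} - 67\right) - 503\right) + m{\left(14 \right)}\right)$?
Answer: $-90147$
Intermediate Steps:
$s = 151$ ($s = -18 + \left(-9 - 4\right) \left(-13\right) = -18 - -169 = -18 + 169 = 151$)
$x{\left(k,Q \right)} = - \frac{7}{5} + \frac{Q}{5}$ ($x{\left(k,Q \right)} = Q \frac{1}{5} + 7 \left(- \frac{1}{5}\right) = \frac{Q}{5} - \frac{7}{5} = - \frac{7}{5} + \frac{Q}{5}$)
$m{\left(f \right)} = - \frac{f^{2}}{7}$ ($m{\left(f \right)} = - \frac{f f}{7} = - \frac{f^{2}}{7}$)
$s \left(\left(\left(x{\left(-3,12 \right)} - 67\right) - 503\right) + m{\left(14 \right)}\right) = 151 \left(\left(\left(\left(- \frac{7}{5} + \frac{1}{5} \cdot 12\right) - 67\right) - 503\right) - \frac{14^{2}}{7}\right) = 151 \left(\left(\left(\left(- \frac{7}{5} + \frac{12}{5}\right) - 67\right) - 503\right) - 28\right) = 151 \left(\left(\left(1 - 67\right) - 503\right) - 28\right) = 151 \left(\left(-66 - 503\right) - 28\right) = 151 \left(-569 - 28\right) = 151 \left(-597\right) = -90147$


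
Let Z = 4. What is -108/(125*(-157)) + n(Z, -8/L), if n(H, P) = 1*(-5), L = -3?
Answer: -98017/19625 ≈ -4.9945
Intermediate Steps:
n(H, P) = -5
-108/(125*(-157)) + n(Z, -8/L) = -108/(125*(-157)) - 5 = -108*(-1)/(125*157) - 5 = -108*(-1/19625) - 5 = 108/19625 - 5 = -98017/19625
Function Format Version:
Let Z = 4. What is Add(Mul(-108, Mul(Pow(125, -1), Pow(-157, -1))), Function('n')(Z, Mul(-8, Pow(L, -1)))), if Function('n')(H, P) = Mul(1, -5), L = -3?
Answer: Rational(-98017, 19625) ≈ -4.9945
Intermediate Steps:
Function('n')(H, P) = -5
Add(Mul(-108, Mul(Pow(125, -1), Pow(-157, -1))), Function('n')(Z, Mul(-8, Pow(L, -1)))) = Add(Mul(-108, Mul(Pow(125, -1), Pow(-157, -1))), -5) = Add(Mul(-108, Mul(Rational(1, 125), Rational(-1, 157))), -5) = Add(Mul(-108, Rational(-1, 19625)), -5) = Add(Rational(108, 19625), -5) = Rational(-98017, 19625)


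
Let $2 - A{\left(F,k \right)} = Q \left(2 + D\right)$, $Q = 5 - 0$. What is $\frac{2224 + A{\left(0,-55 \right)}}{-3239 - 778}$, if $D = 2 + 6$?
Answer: $- \frac{2176}{4017} \approx -0.5417$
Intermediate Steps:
$Q = 5$ ($Q = 5 + 0 = 5$)
$D = 8$
$A{\left(F,k \right)} = -48$ ($A{\left(F,k \right)} = 2 - 5 \left(2 + 8\right) = 2 - 5 \cdot 10 = 2 - 50 = -48$)
$\frac{2224 + A{\left(0,-55 \right)}}{-3239 - 778} = \frac{2224 - 48}{-3239 - 778} = \frac{2176}{-4017} = 2176 \left(- \frac{1}{4017}\right) = - \frac{2176}{4017}$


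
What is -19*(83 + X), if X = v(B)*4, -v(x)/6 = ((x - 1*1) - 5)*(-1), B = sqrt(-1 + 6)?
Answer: 1159 - 456*sqrt(5) ≈ 139.35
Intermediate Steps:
B = sqrt(5) ≈ 2.2361
v(x) = -36 + 6*x (v(x) = -6*((x - 1*1) - 5)*(-1) = -6*((x - 1) - 5)*(-1) = -6*((-1 + x) - 5)*(-1) = -6*(-6 + x)*(-1) = -6*(6 - x) = -36 + 6*x)
X = -144 + 24*sqrt(5) (X = (-36 + 6*sqrt(5))*4 = -144 + 24*sqrt(5) ≈ -90.334)
-19*(83 + X) = -19*(83 + (-144 + 24*sqrt(5))) = -19*(-61 + 24*sqrt(5)) = 1159 - 456*sqrt(5)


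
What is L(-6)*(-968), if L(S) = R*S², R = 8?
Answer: -278784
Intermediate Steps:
L(S) = 8*S²
L(-6)*(-968) = (8*(-6)²)*(-968) = (8*36)*(-968) = 288*(-968) = -278784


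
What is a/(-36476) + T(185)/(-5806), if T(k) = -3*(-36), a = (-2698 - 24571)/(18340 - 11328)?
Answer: -1248400231/67499952176 ≈ -0.018495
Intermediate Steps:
a = -27269/7012 ≈ -3.8889
T(k) = 108
a/(-36476) + T(185)/(-5806) = -27269/7012/(-36476) + 108/(-5806) = -27269/7012*(-1/36476) + 108*(-1/5806) = 2479/23251792 - 54/2903 = -1248400231/67499952176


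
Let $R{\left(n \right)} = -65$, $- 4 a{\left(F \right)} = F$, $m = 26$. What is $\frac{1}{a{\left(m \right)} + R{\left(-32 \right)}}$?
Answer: $- \frac{2}{143} \approx -0.013986$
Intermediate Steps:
$a{\left(F \right)} = - \frac{F}{4}$
$\frac{1}{a{\left(m \right)} + R{\left(-32 \right)}} = \frac{1}{\left(- \frac{1}{4}\right) 26 - 65} = \frac{1}{- \frac{13}{2} - 65} = \frac{1}{- \frac{143}{2}} = - \frac{2}{143}$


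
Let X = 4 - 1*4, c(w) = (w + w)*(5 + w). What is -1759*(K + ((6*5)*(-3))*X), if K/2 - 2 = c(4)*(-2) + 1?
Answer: 496038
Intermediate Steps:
c(w) = 2*w*(5 + w) (c(w) = (2*w)*(5 + w) = 2*w*(5 + w))
K = -282 (K = 4 + 2*((2*4*(5 + 4))*(-2) + 1) = 4 + 2*((2*4*9)*(-2) + 1) = 4 + 2*(72*(-2) + 1) = 4 + 2*(-144 + 1) = 4 + 2*(-143) = 4 - 286 = -282)
X = 0 (X = 4 - 4 = 0)
-1759*(K + ((6*5)*(-3))*X) = -1759*(-282 + ((6*5)*(-3))*0) = -1759*(-282 + (30*(-3))*0) = -1759*(-282 - 90*0) = -1759*(-282 + 0) = -1759*(-282) = 496038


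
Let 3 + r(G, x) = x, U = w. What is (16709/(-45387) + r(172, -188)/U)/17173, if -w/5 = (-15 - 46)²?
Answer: -302202028/14501312843355 ≈ -2.0840e-5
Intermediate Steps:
w = -18605 (w = -5*(-15 - 46)² = -5*(-61)² = -5*3721 = -18605)
U = -18605
r(G, x) = -3 + x
(16709/(-45387) + r(172, -188)/U)/17173 = (16709/(-45387) + (-3 - 188)/(-18605))/17173 = (16709*(-1/45387) - 191*(-1/18605))*(1/17173) = (-16709/45387 + 191/18605)*(1/17173) = -302202028/844425135*1/17173 = -302202028/14501312843355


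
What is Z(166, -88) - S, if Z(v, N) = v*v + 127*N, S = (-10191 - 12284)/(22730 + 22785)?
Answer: 149111635/9103 ≈ 16381.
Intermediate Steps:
S = -4495/9103 (S = -22475/45515 = -22475*1/45515 = -4495/9103 ≈ -0.49379)
Z(v, N) = v² + 127*N
Z(166, -88) - S = (166² + 127*(-88)) - 1*(-4495/9103) = (27556 - 11176) + 4495/9103 = 16380 + 4495/9103 = 149111635/9103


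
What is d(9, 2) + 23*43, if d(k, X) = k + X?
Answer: 1000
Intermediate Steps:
d(k, X) = X + k
d(9, 2) + 23*43 = (2 + 9) + 23*43 = 11 + 989 = 1000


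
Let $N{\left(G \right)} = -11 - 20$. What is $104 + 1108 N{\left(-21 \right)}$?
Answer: $-34244$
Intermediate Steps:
$N{\left(G \right)} = -31$ ($N{\left(G \right)} = -11 - 20 = -31$)
$104 + 1108 N{\left(-21 \right)} = 104 + 1108 \left(-31\right) = 104 - 34348 = -34244$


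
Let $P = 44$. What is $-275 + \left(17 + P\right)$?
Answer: $-214$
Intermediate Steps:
$-275 + \left(17 + P\right) = -275 + \left(17 + 44\right) = -275 + 61 = -214$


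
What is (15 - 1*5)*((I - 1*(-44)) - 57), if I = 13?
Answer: 0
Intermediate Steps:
(15 - 1*5)*((I - 1*(-44)) - 57) = (15 - 1*5)*((13 - 1*(-44)) - 57) = (15 - 5)*((13 + 44) - 57) = 10*(57 - 57) = 10*0 = 0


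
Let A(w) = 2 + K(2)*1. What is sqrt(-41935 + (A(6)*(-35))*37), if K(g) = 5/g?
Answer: 5*I*sqrt(7642)/2 ≈ 218.55*I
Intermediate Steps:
A(w) = 9/2 (A(w) = 2 + (5/2)*1 = 2 + 5/2 = 9/2)
sqrt(-41935 + (A(6)*(-35))*37) = sqrt(-41935 + ((9/2)*(-35))*37) = sqrt(-41935 - 315/2*37) = sqrt(-41935 - 11655/2) = sqrt(-95525/2) = 5*I*sqrt(7642)/2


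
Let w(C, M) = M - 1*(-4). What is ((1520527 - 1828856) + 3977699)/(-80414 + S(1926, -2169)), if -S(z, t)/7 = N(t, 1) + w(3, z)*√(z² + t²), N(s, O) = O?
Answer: 98364801590/511908135702153 - 49573188700*√103877/170636045234051 ≈ -0.093442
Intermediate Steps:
w(C, M) = 4 + M (w(C, M) = M + 4 = 4 + M)
S(z, t) = -7 - 7*√(t² + z²)*(4 + z) (S(z, t) = -7*(1 + (4 + z)*√(z² + t²)) = -7*(1 + (4 + z)*√(t² + z²)) = -7*(1 + √(t² + z²)*(4 + z)) = -7 - 7*√(t² + z²)*(4 + z))
((1520527 - 1828856) + 3977699)/(-80414 + S(1926, -2169)) = ((1520527 - 1828856) + 3977699)/(-80414 + (-7 + 7*√((-2169)² + 1926²)*(-4 - 1*1926))) = (-308329 + 3977699)/(-80414 + (-7 + 7*√(4704561 + 3709476)*(-4 - 1926))) = 3669370/(-80414 + (-7 + 7*√8414037*(-1930))) = 3669370/(-80414 + (-7 + 7*(9*√103877)*(-1930))) = 3669370/(-80414 + (-7 - 121590*√103877)) = 3669370/(-80421 - 121590*√103877)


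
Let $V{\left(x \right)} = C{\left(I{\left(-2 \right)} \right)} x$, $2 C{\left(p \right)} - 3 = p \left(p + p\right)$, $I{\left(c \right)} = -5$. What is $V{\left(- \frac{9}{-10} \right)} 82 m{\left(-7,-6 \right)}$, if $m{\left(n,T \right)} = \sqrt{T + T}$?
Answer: $\frac{19557 i \sqrt{3}}{5} \approx 6774.7 i$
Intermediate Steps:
$C{\left(p \right)} = \frac{3}{2} + p^{2}$ ($C{\left(p \right)} = \frac{3}{2} + \frac{p \left(p + p\right)}{2} = \frac{3}{2} + \frac{p 2 p}{2} = \frac{3}{2} + \frac{2 p^{2}}{2} = \frac{3}{2} + p^{2}$)
$m{\left(n,T \right)} = \sqrt{2} \sqrt{T}$ ($m{\left(n,T \right)} = \sqrt{2 T} = \sqrt{2} \sqrt{T}$)
$V{\left(x \right)} = \frac{53 x}{2}$ ($V{\left(x \right)} = \left(\frac{3}{2} + \left(-5\right)^{2}\right) x = \left(\frac{3}{2} + 25\right) x = \frac{53 x}{2}$)
$V{\left(- \frac{9}{-10} \right)} 82 m{\left(-7,-6 \right)} = \frac{53 \left(- \frac{9}{-10}\right)}{2} \cdot 82 \sqrt{2} \sqrt{-6} = \frac{53 \left(\left(-9\right) \left(- \frac{1}{10}\right)\right)}{2} \cdot 82 \sqrt{2} i \sqrt{6} = \frac{53}{2} \cdot \frac{9}{10} \cdot 82 \cdot 2 i \sqrt{3} = \frac{477}{20} \cdot 82 \cdot 2 i \sqrt{3} = \frac{19557 \cdot 2 i \sqrt{3}}{10} = \frac{19557 i \sqrt{3}}{5}$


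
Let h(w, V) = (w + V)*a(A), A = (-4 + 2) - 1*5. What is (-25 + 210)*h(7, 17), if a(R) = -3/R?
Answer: 13320/7 ≈ 1902.9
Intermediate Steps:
A = -7 (A = -2 - 5 = -7)
h(w, V) = 3*V/7 + 3*w/7 (h(w, V) = (w + V)*(-3/(-7)) = (V + w)*(-3*(-⅐)) = (V + w)*(3/7) = 3*V/7 + 3*w/7)
(-25 + 210)*h(7, 17) = (-25 + 210)*((3/7)*17 + (3/7)*7) = 185*(51/7 + 3) = 185*(72/7) = 13320/7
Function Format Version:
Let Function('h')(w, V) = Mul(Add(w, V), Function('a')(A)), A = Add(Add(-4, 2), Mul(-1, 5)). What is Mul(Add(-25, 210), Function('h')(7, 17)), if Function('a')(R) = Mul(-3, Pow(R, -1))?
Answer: Rational(13320, 7) ≈ 1902.9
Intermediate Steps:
A = -7 (A = Add(-2, -5) = -7)
Function('h')(w, V) = Add(Mul(Rational(3, 7), V), Mul(Rational(3, 7), w)) (Function('h')(w, V) = Mul(Add(w, V), Mul(-3, Pow(-7, -1))) = Mul(Add(V, w), Mul(-3, Rational(-1, 7))) = Mul(Add(V, w), Rational(3, 7)) = Add(Mul(Rational(3, 7), V), Mul(Rational(3, 7), w)))
Mul(Add(-25, 210), Function('h')(7, 17)) = Mul(Add(-25, 210), Add(Mul(Rational(3, 7), 17), Mul(Rational(3, 7), 7))) = Mul(185, Add(Rational(51, 7), 3)) = Mul(185, Rational(72, 7)) = Rational(13320, 7)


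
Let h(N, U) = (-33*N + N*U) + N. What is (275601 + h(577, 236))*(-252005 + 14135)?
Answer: -93556411830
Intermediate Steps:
h(N, U) = -32*N + N*U
(275601 + h(577, 236))*(-252005 + 14135) = (275601 + 577*(-32 + 236))*(-252005 + 14135) = (275601 + 577*204)*(-237870) = (275601 + 117708)*(-237870) = 393309*(-237870) = -93556411830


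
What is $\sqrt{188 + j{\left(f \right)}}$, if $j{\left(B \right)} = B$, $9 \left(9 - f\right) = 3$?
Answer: $\frac{\sqrt{1770}}{3} \approx 14.024$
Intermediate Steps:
$f = \frac{26}{3}$ ($f = 9 - \frac{1}{3} = \frac{26}{3} \approx 8.6667$)
$\sqrt{188 + j{\left(f \right)}} = \sqrt{188 + \frac{26}{3}} = \sqrt{\frac{590}{3}} = \frac{\sqrt{1770}}{3}$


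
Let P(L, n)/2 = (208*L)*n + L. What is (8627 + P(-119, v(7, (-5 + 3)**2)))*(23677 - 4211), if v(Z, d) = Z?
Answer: -6582213774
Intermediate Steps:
P(L, n) = 2*L + 416*L*n (P(L, n) = 2*((208*L)*n + L) = 2*(208*L*n + L) = 2*(L + 208*L*n) = 2*L + 416*L*n)
(8627 + P(-119, v(7, (-5 + 3)**2)))*(23677 - 4211) = (8627 + 2*(-119)*(1 + 208*7))*(23677 - 4211) = (8627 + 2*(-119)*(1 + 1456))*19466 = (8627 + 2*(-119)*1457)*19466 = (8627 - 346766)*19466 = -338139*19466 = -6582213774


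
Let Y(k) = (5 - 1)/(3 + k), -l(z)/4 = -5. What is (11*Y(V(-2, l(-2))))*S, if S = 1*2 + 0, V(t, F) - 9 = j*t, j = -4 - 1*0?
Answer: 22/5 ≈ 4.4000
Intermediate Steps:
j = -4 (j = -4 + 0 = -4)
l(z) = 20 (l(z) = -4*(-5) = 20)
V(t, F) = 9 - 4*t
S = 2 (S = 2 + 0 = 2)
Y(k) = 4/(3 + k)
(11*Y(V(-2, l(-2))))*S = (11*(4/(3 + (9 - 4*(-2)))))*2 = (11*(4/(3 + (9 + 8))))*2 = (11*(4/(3 + 17)))*2 = (11*(4/20))*2 = (11*(4*(1/20)))*2 = (11*(⅕))*2 = (11/5)*2 = 22/5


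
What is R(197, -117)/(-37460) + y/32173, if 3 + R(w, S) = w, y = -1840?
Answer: -37583981/602600290 ≈ -0.062370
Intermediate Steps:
R(w, S) = -3 + w
R(197, -117)/(-37460) + y/32173 = (-3 + 197)/(-37460) - 1840/32173 = 194*(-1/37460) - 1840*1/32173 = -97/18730 - 1840/32173 = -37583981/602600290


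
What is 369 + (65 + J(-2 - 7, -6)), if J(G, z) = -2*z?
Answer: 446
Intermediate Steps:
369 + (65 + J(-2 - 7, -6)) = 369 + (65 - 2*(-6)) = 369 + (65 + 12) = 369 + 77 = 446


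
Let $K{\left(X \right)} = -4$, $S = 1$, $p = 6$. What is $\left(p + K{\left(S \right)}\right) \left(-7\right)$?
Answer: $-14$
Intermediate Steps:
$\left(p + K{\left(S \right)}\right) \left(-7\right) = \left(6 - 4\right) \left(-7\right) = 2 \left(-7\right) = -14$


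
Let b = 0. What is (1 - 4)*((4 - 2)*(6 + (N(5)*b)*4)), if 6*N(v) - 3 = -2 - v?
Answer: -36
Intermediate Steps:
N(v) = ⅙ - v/6 (N(v) = ½ + (-2 - v)/6 = ½ + (-⅓ - v/6) = ⅙ - v/6)
(1 - 4)*((4 - 2)*(6 + (N(5)*b)*4)) = (1 - 4)*((4 - 2)*(6 + ((⅙ - ⅙*5)*0)*4)) = -6*(6 + ((⅙ - ⅚)*0)*4) = -6*(6 - ⅔*0*4) = -6*(6 + 0*4) = -6*(6 + 0) = -6*6 = -3*12 = -36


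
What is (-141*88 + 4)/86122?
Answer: -6202/43061 ≈ -0.14403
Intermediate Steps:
(-141*88 + 4)/86122 = (-12408 + 4)*(1/86122) = -12404*1/86122 = -6202/43061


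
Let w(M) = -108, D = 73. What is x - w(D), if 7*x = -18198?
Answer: -17442/7 ≈ -2491.7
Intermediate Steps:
x = -18198/7 (x = (⅐)*(-18198) = -18198/7 ≈ -2599.7)
x - w(D) = -18198/7 - 1*(-108) = -18198/7 + 108 = -17442/7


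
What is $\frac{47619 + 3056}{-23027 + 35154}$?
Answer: $\frac{50675}{12127} \approx 4.1787$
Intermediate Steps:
$\frac{47619 + 3056}{-23027 + 35154} = \frac{50675}{12127}$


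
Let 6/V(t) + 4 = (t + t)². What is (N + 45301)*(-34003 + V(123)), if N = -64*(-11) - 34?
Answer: -47294724141815/30256 ≈ -1.5632e+9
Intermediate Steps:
V(t) = 6/(-4 + 4*t²) (V(t) = 6/(-4 + (t + t)²) = 6/(-4 + (2*t)²) = 6/(-4 + 4*t²))
N = 670 (N = 704 - 34 = 670)
(N + 45301)*(-34003 + V(123)) = (670 + 45301)*(-34003 + 3/(2*(-1 + 123²))) = 45971*(-34003 + 3/(2*(-1 + 15129))) = 45971*(-34003 + (3/2)/15128) = 45971*(-34003 + (3/2)*(1/15128)) = 45971*(-34003 + 3/30256) = 45971*(-1028794765/30256) = -47294724141815/30256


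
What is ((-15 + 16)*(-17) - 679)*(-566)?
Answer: 393936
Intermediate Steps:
((-15 + 16)*(-17) - 679)*(-566) = (1*(-17) - 679)*(-566) = (-17 - 679)*(-566) = -696*(-566) = 393936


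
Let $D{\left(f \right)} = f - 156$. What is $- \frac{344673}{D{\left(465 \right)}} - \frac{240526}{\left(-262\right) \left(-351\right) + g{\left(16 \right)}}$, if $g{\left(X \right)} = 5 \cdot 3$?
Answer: $- \frac{10592103685}{9473631} \approx -1118.1$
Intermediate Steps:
$D{\left(f \right)} = -156 + f$
$g{\left(X \right)} = 15$
$- \frac{344673}{D{\left(465 \right)}} - \frac{240526}{\left(-262\right) \left(-351\right) + g{\left(16 \right)}} = - \frac{344673}{-156 + 465} - \frac{240526}{\left(-262\right) \left(-351\right) + 15} = - \frac{344673}{309} - \frac{240526}{91962 + 15} = \left(-344673\right) \frac{1}{309} - \frac{240526}{91977} = - \frac{114891}{103} - \frac{240526}{91977} = - \frac{10592103685}{9473631}$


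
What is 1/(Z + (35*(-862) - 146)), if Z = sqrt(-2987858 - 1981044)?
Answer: -15158/462014379 - I*sqrt(4968902)/924028758 ≈ -3.2809e-5 - 2.4124e-6*I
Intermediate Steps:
Z = I*sqrt(4968902) (Z = sqrt(-4968902) = I*sqrt(4968902) ≈ 2229.1*I)
1/(Z + (35*(-862) - 146)) = 1/(I*sqrt(4968902) + (35*(-862) - 146)) = 1/(I*sqrt(4968902) + (-30170 - 146)) = 1/(I*sqrt(4968902) - 30316) = 1/(-30316 + I*sqrt(4968902))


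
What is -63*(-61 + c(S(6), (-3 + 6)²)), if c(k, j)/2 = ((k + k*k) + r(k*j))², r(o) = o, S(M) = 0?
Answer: 3843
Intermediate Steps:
c(k, j) = 2*(k + k² + j*k)² (c(k, j) = 2*((k + k*k) + k*j)² = 2*((k + k²) + j*k)² = 2*(k + k² + j*k)²)
-63*(-61 + c(S(6), (-3 + 6)²)) = -63*(-61 + 2*0²*(1 + (-3 + 6)² + 0)²) = -63*(-61 + 2*0*(1 + 3² + 0)²) = -63*(-61 + 2*0*(1 + 9 + 0)²) = -63*(-61 + 2*0*10²) = -63*(-61 + 2*0*100) = -63*(-61 + 0) = -63*(-61) = 3843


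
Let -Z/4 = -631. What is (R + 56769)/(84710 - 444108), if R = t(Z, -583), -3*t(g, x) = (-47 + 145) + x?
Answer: -85396/539097 ≈ -0.15841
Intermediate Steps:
Z = 2524 (Z = -4*(-631) = 2524)
t(g, x) = -98/3 - x/3 (t(g, x) = -((-47 + 145) + x)/3 = -(98 + x)/3 = -98/3 - x/3)
R = 485/3 (R = -98/3 - ⅓*(-583) = -98/3 + 583/3 = 485/3 ≈ 161.67)
(R + 56769)/(84710 - 444108) = (485/3 + 56769)/(84710 - 444108) = (170792/3)/(-359398) = (170792/3)*(-1/359398) = -85396/539097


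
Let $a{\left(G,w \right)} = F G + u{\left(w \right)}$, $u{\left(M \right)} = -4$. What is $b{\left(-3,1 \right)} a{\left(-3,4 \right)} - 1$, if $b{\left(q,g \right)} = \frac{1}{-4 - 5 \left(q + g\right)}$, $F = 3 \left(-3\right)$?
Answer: $\frac{17}{6} \approx 2.8333$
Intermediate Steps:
$F = -9$
$a{\left(G,w \right)} = -4 - 9 G$ ($a{\left(G,w \right)} = - 9 G - 4 = -4 - 9 G$)
$b{\left(q,g \right)} = \frac{1}{-4 - 5 g - 5 q}$ ($b{\left(q,g \right)} = \frac{1}{-4 - 5 \left(g + q\right)} = \frac{1}{-4 - \left(5 g + 5 q\right)} = \frac{1}{-4 - 5 g - 5 q}$)
$b{\left(-3,1 \right)} a{\left(-3,4 \right)} - 1 = - \frac{1}{4 + 5 \cdot 1 + 5 \left(-3\right)} \left(-4 - -27\right) - 1 = - \frac{1}{4 + 5 - 15} \left(-4 + 27\right) - 1 = - \frac{1}{-6} \cdot 23 - 1 = \left(-1\right) \left(- \frac{1}{6}\right) 23 - 1 = \frac{1}{6} \cdot 23 - 1 = \frac{23}{6} - 1 = \frac{17}{6}$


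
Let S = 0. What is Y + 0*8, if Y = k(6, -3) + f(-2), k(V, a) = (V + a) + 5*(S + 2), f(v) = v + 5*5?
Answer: 36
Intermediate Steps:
f(v) = 25 + v (f(v) = v + 25 = 25 + v)
k(V, a) = 10 + V + a (k(V, a) = (V + a) + 5*(0 + 2) = (V + a) + 5*2 = (V + a) + 10 = 10 + V + a)
Y = 36 (Y = (10 + 6 - 3) + (25 - 2) = 13 + 23 = 36)
Y + 0*8 = 36 + 0*8 = 36 + 0 = 36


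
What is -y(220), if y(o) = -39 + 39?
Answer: 0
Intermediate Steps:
y(o) = 0
-y(220) = -1*0 = 0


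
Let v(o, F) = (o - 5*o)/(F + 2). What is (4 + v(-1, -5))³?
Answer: 512/27 ≈ 18.963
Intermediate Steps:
v(o, F) = -4*o/(2 + F) (v(o, F) = (-4*o)/(2 + F) = -4*o/(2 + F))
(4 + v(-1, -5))³ = (4 - 4*(-1)/(2 - 5))³ = (4 - 4*(-1)/(-3))³ = (4 - 4*(-1)*(-⅓))³ = (4 - 4/3)³ = (8/3)³ = 512/27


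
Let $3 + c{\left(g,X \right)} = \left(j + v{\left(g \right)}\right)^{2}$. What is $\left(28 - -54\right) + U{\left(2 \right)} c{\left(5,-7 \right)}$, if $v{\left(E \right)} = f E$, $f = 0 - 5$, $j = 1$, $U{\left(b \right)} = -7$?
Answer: $-3929$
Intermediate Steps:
$f = -5$
$v{\left(E \right)} = - 5 E$
$c{\left(g,X \right)} = -3 + \left(1 - 5 g\right)^{2}$
$\left(28 - -54\right) + U{\left(2 \right)} c{\left(5,-7 \right)} = \left(28 - -54\right) - 7 \left(-3 + \left(1 - 25\right)^{2}\right) = \left(28 + 54\right) - 7 \left(-3 + \left(1 - 25\right)^{2}\right) = 82 - 7 \left(-3 + \left(-24\right)^{2}\right) = 82 - 7 \left(-3 + 576\right) = 82 - 4011 = -3929$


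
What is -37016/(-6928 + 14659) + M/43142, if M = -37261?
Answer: -1885009063/333530802 ≈ -5.6517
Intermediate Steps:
-37016/(-6928 + 14659) + M/43142 = -37016/(-6928 + 14659) - 37261/43142 = -37016/7731 - 37261*1/43142 = -37016*1/7731 - 37261/43142 = -37016/7731 - 37261/43142 = -1885009063/333530802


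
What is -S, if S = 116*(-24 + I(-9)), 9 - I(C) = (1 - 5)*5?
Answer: -580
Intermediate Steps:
I(C) = 29 (I(C) = 9 - (1 - 5)*5 = 9 - (-4)*5 = 9 - 1*(-20) = 9 + 20 = 29)
S = 580 (S = 116*(-24 + 29) = 116*5 = 580)
-S = -1*580 = -580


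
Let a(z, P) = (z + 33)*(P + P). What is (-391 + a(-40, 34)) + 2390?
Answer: 1523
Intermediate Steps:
a(z, P) = 2*P*(33 + z) (a(z, P) = (33 + z)*(2*P) = 2*P*(33 + z))
(-391 + a(-40, 34)) + 2390 = (-391 + 2*34*(33 - 40)) + 2390 = (-391 + 2*34*(-7)) + 2390 = (-391 - 476) + 2390 = -867 + 2390 = 1523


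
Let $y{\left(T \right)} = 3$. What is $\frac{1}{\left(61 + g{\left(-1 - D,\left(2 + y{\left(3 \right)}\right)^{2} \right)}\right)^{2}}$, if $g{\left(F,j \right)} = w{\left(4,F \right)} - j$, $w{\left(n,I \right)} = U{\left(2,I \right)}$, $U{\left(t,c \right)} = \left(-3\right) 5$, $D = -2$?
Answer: $\frac{1}{441} \approx 0.0022676$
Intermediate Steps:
$U{\left(t,c \right)} = -15$
$w{\left(n,I \right)} = -15$
$g{\left(F,j \right)} = -15 - j$
$\frac{1}{\left(61 + g{\left(-1 - D,\left(2 + y{\left(3 \right)}\right)^{2} \right)}\right)^{2}} = \frac{1}{\left(61 - \left(15 + \left(2 + 3\right)^{2}\right)\right)^{2}} = \frac{1}{\left(61 - 40\right)^{2}} = \frac{1}{21^{2}} = \frac{1}{441}$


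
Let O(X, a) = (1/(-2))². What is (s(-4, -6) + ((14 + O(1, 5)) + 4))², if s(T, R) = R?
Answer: 2401/16 ≈ 150.06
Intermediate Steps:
O(X, a) = ¼ (O(X, a) = (1*(-½))² = (-½)² = ¼)
(s(-4, -6) + ((14 + O(1, 5)) + 4))² = (-6 + ((14 + ¼) + 4))² = (-6 + (57/4 + 4))² = (-6 + 73/4)² = (49/4)² = 2401/16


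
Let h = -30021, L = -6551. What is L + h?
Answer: -36572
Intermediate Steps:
L + h = -6551 - 30021 = -36572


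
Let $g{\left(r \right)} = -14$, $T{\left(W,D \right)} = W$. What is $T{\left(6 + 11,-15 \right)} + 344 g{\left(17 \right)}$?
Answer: $-4799$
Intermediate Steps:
$T{\left(6 + 11,-15 \right)} + 344 g{\left(17 \right)} = \left(6 + 11\right) + 344 \left(-14\right) = 17 - 4816 = -4799$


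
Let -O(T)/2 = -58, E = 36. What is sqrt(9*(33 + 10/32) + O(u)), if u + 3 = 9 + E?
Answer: sqrt(6653)/4 ≈ 20.391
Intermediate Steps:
u = 42 (u = -3 + (9 + 36) = -3 + 45 = 42)
O(T) = 116 (O(T) = -2*(-58) = 116)
sqrt(9*(33 + 10/32) + O(u)) = sqrt(9*(33 + 10/32) + 116) = sqrt(9*(33 + 10*(1/32)) + 116) = sqrt(9*(33 + 5/16) + 116) = sqrt(9*(533/16) + 116) = sqrt(4797/16 + 116) = sqrt(6653/16) = sqrt(6653)/4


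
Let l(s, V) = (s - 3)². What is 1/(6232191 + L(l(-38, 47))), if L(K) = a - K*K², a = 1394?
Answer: -1/4743870656 ≈ -2.1080e-10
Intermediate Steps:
l(s, V) = (-3 + s)²
L(K) = 1394 - K³ (L(K) = 1394 - K*K² = 1394 - K³)
1/(6232191 + L(l(-38, 47))) = 1/(6232191 + (1394 - ((-3 - 38)²)³)) = 1/(6232191 + (1394 - ((-41)²)³)) = 1/(6232191 + (1394 - 1*1681³)) = 1/(6232191 + (1394 - 1*4750104241)) = 1/(6232191 + (1394 - 4750104241)) = 1/(6232191 - 4750102847) = 1/(-4743870656) = -1/4743870656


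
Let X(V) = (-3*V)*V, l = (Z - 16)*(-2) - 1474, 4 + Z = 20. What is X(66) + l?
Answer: -14542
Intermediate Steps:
Z = 16 (Z = -4 + 20 = 16)
l = -1474 (l = (16 - 16)*(-2) - 1474 = 0*(-2) - 1474 = 0 - 1474 = -1474)
X(V) = -3*V²
X(66) + l = -3*66² - 1474 = -3*4356 - 1474 = -13068 - 1474 = -14542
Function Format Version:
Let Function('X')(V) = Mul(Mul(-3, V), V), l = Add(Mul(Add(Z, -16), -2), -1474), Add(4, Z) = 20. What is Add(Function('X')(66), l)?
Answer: -14542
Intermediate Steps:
Z = 16 (Z = Add(-4, 20) = 16)
l = -1474 (l = Add(Mul(Add(16, -16), -2), -1474) = Add(Mul(0, -2), -1474) = Add(0, -1474) = -1474)
Function('X')(V) = Mul(-3, Pow(V, 2))
Add(Function('X')(66), l) = Add(Mul(-3, Pow(66, 2)), -1474) = Add(Mul(-3, 4356), -1474) = Add(-13068, -1474) = -14542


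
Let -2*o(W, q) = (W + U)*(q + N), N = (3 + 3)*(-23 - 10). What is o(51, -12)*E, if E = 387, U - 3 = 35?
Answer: 3616515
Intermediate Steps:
U = 38 (U = 3 + 35 = 38)
N = -198 (N = 6*(-33) = -198)
o(W, q) = -(-198 + q)*(38 + W)/2 (o(W, q) = -(W + 38)*(q - 198)/2 = -(38 + W)*(-198 + q)/2 = -(-198 + q)*(38 + W)/2)
o(51, -12)*E = (3762 - 19*(-12) + 99*51 - ½*51*(-12))*387 = (3762 + 228 + 5049 + 306)*387 = 9345*387 = 3616515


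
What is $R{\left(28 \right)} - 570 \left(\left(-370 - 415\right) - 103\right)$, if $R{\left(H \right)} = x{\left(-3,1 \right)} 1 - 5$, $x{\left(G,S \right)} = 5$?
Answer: $506160$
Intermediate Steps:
$R{\left(H \right)} = 0$ ($R{\left(H \right)} = 5 \cdot 1 - 5 = 5 - 5 = 0$)
$R{\left(28 \right)} - 570 \left(\left(-370 - 415\right) - 103\right) = 0 - 570 \left(\left(-370 - 415\right) - 103\right) = 0 - 570 \left(-785 - 103\right) = 0 - -506160 = 0 + 506160 = 506160$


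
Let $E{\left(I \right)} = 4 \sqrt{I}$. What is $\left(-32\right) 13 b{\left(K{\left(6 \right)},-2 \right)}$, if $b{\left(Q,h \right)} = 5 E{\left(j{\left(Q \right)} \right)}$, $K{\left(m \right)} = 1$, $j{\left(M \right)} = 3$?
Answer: $- 8320 \sqrt{3} \approx -14411.0$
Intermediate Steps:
$b{\left(Q,h \right)} = 20 \sqrt{3}$ ($b{\left(Q,h \right)} = 5 \cdot 4 \sqrt{3} = 20 \sqrt{3}$)
$\left(-32\right) 13 b{\left(K{\left(6 \right)},-2 \right)} = \left(-32\right) 13 \cdot 20 \sqrt{3} = - 416 \cdot 20 \sqrt{3} = - 8320 \sqrt{3}$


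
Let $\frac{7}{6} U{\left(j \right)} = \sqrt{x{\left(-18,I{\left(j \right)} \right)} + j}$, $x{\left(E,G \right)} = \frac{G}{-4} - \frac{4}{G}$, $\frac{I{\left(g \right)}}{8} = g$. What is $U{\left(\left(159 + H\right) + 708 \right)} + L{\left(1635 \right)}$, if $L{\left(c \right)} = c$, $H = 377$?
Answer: $1635 + \frac{9 i \sqrt{213903934}}{4354} \approx 1635.0 + 30.232 i$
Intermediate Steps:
$I{\left(g \right)} = 8 g$
$x{\left(E,G \right)} = - \frac{4}{G} - \frac{G}{4}$ ($x{\left(E,G \right)} = G \left(- \frac{1}{4}\right) - \frac{4}{G} = - \frac{G}{4} - \frac{4}{G} = - \frac{4}{G} - \frac{G}{4}$)
$U{\left(j \right)} = \frac{6 \sqrt{- j - \frac{1}{2 j}}}{7}$ ($U{\left(j \right)} = \frac{6 \sqrt{\left(- \frac{4}{8 j} - \frac{8 j}{4}\right) + j}}{7} = \frac{6 \sqrt{\left(- 4 \frac{1}{8 j} - 2 j\right) + j}}{7} = \frac{6 \sqrt{\left(- \frac{1}{2 j} - 2 j\right) + j}}{7} = \frac{6 \sqrt{\left(- 2 j - \frac{1}{2 j}\right) + j}}{7} = \frac{6 \sqrt{- j - \frac{1}{2 j}}}{7}$)
$U{\left(\left(159 + H\right) + 708 \right)} + L{\left(1635 \right)} = \frac{3 \sqrt{- 4 \left(\left(159 + 377\right) + 708\right) - \frac{2}{\left(159 + 377\right) + 708}}}{7} + 1635 = \frac{3 \sqrt{- 4 \left(536 + 708\right) - \frac{2}{536 + 708}}}{7} + 1635 = \frac{3 \sqrt{\left(-4\right) 1244 - \frac{2}{1244}}}{7} + 1635 = \frac{3 \sqrt{-4976 - \frac{1}{622}}}{7} + 1635 = \frac{3 \sqrt{- \frac{3095073}{622}}}{7} + 1635 = \frac{3 \frac{3 i \sqrt{213903934}}{622}}{7} + 1635 = \frac{9 i \sqrt{213903934}}{4354} + 1635 = 1635 + \frac{9 i \sqrt{213903934}}{4354}$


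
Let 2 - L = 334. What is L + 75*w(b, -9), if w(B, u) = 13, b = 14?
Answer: 643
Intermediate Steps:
L = -332 (L = 2 - 1*334 = 2 - 334 = -332)
L + 75*w(b, -9) = -332 + 75*13 = -332 + 975 = 643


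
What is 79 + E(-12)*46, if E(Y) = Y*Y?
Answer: 6703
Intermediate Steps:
E(Y) = Y²
79 + E(-12)*46 = 79 + (-12)²*46 = 79 + 144*46 = 79 + 6624 = 6703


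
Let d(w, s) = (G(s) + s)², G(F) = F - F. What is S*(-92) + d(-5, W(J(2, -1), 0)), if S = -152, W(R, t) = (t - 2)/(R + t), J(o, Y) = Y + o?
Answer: 13988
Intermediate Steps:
G(F) = 0
W(R, t) = (-2 + t)/(R + t)
d(w, s) = s² (d(w, s) = (0 + s)² = s²)
S*(-92) + d(-5, W(J(2, -1), 0)) = -152*(-92) + ((-2 + 0)/((-1 + 2) + 0))² = 13984 + (-2/(1 + 0))² = 13984 + (-2/1)² = 13984 + (1*(-2))² = 13984 + (-2)² = 13984 + 4 = 13988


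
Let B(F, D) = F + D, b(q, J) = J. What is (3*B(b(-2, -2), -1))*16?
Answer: -144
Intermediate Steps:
B(F, D) = D + F
(3*B(b(-2, -2), -1))*16 = (3*(-1 - 2))*16 = (3*(-3))*16 = -9*16 = -144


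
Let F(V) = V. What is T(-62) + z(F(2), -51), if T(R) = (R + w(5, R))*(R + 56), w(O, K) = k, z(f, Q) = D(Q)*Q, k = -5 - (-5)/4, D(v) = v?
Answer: 5991/2 ≈ 2995.5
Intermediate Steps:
k = -15/4 (k = -5 - (-5)/4 = -5 - 1*(-5/4) = -5 + 5/4 = -15/4 ≈ -3.7500)
z(f, Q) = Q² (z(f, Q) = Q*Q = Q²)
w(O, K) = -15/4
T(R) = (56 + R)*(-15/4 + R) (T(R) = (R - 15/4)*(R + 56) = (-15/4 + R)*(56 + R) = (56 + R)*(-15/4 + R))
T(-62) + z(F(2), -51) = (-210 + (-62)² + (209/4)*(-62)) + (-51)² = (-210 + 3844 - 6479/2) + 2601 = 789/2 + 2601 = 5991/2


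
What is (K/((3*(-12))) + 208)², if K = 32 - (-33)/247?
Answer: 3391486876801/79067664 ≈ 42894.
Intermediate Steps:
K = 7937/247 (K = 32 - (-33)/247 = 32 - 1*(-33/247) = 32 + 33/247 = 7937/247 ≈ 32.134)
(K/((3*(-12))) + 208)² = (7937/(247*((3*(-12)))) + 208)² = ((7937/247)/(-36) + 208)² = ((7937/247)*(-1/36) + 208)² = (-7937/8892 + 208)² = (1841599/8892)² = 3391486876801/79067664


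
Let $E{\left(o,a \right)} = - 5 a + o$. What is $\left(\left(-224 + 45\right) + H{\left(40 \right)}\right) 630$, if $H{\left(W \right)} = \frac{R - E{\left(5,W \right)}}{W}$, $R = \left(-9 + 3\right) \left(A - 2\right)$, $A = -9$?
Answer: $- \frac{434637}{4} \approx -1.0866 \cdot 10^{5}$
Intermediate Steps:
$E{\left(o,a \right)} = o - 5 a$
$R = 66$ ($R = \left(-9 + 3\right) \left(-9 - 2\right) = \left(-6\right) \left(-11\right) = 66$)
$H{\left(W \right)} = \frac{61 + 5 W}{W}$ ($H{\left(W \right)} = \frac{66 - \left(5 - 5 W\right)}{W} = \frac{66 + \left(-5 + 5 W\right)}{W} = \frac{61 + 5 W}{W}$)
$\left(\left(-224 + 45\right) + H{\left(40 \right)}\right) 630 = \left(\left(-224 + 45\right) + \left(5 + \frac{61}{40}\right)\right) 630 = \left(-179 + \left(5 + 61 \cdot \frac{1}{40}\right)\right) 630 = \left(-179 + \left(5 + \frac{61}{40}\right)\right) 630 = \left(-179 + \frac{261}{40}\right) 630 = \left(- \frac{6899}{40}\right) 630 = - \frac{434637}{4}$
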